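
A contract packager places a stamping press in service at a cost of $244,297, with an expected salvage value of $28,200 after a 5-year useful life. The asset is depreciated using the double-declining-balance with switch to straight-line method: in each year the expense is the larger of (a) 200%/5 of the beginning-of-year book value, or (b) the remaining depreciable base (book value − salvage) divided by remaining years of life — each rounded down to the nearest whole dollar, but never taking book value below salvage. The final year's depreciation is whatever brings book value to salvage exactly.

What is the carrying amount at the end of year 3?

$52,769

Depreciable base = $244,297 − $28,200 = $216,097.
Year 1: DB = ⌊$244,297 × 200%/5⌋ = $97,718; SL = ⌊$216,097/5⌋ = $43,219 → take DB $97,718. Book value $146,579.
Year 2: DB = ⌊$146,579 × 200%/5⌋ = $58,631; SL = ⌊$118,379/4⌋ = $29,594 → take DB $58,631. Book value $87,948.
Year 3: DB = ⌊$87,948 × 200%/5⌋ = $35,179; SL = ⌊$59,748/3⌋ = $19,916 → take DB $35,179. Book value $52,769.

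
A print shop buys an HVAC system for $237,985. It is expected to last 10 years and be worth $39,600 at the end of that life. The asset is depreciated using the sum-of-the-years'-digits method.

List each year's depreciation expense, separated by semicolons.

Depreciable base = $237,985 − $39,600 = $198,385.
Sum of the years' digits = 10+9+8+7+6+5+4+3+2+1 = 55.
Year 1: $198,385 × 10/55 = $36,070. Book value $201,915.
Year 2: $198,385 × 9/55 = $32,463. Book value $169,452.
Year 3: $198,385 × 8/55 = $28,856. Book value $140,596.
Year 4: $198,385 × 7/55 = $25,249. Book value $115,347.
Year 5: $198,385 × 6/55 = $21,642. Book value $93,705.
Year 6: $198,385 × 5/55 = $18,035. Book value $75,670.
Year 7: $198,385 × 4/55 = $14,428. Book value $61,242.
Year 8: $198,385 × 3/55 = $10,821. Book value $50,421.
Year 9: $198,385 × 2/55 = $7,214. Book value $43,207.
Year 10: $198,385 × 1/55 = $3,607. Book value $39,600.

$36,070; $32,463; $28,856; $25,249; $21,642; $18,035; $14,428; $10,821; $7,214; $3,607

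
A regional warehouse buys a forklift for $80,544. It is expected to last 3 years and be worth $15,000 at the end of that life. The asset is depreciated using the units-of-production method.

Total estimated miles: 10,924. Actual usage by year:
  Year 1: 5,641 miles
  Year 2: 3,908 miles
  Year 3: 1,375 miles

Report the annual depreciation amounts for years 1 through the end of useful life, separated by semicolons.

$33,846; $23,448; $8,250

Depreciable base = $80,544 − $15,000 = $65,544.
Rate = $65,544 / 10,924 miles = $6 per mile.
Year 1: 5,641 × $6 = $33,846. Book value $46,698.
Year 2: 3,908 × $6 = $23,448. Book value $23,250.
Year 3: 1,375 × $6 = $8,250. Book value $15,000.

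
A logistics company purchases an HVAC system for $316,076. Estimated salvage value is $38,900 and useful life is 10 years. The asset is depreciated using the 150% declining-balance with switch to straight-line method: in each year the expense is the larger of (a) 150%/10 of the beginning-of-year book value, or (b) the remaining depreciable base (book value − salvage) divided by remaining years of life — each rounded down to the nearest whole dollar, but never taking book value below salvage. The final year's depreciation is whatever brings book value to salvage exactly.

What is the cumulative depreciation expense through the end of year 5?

Depreciable base = $316,076 − $38,900 = $277,176.
Year 1: DB = ⌊$316,076 × 150%/10⌋ = $47,411; SL = ⌊$277,176/10⌋ = $27,717 → take DB $47,411. Book value $268,665.
Year 2: DB = ⌊$268,665 × 150%/10⌋ = $40,299; SL = ⌊$229,765/9⌋ = $25,529 → take DB $40,299. Book value $228,366.
Year 3: DB = ⌊$228,366 × 150%/10⌋ = $34,254; SL = ⌊$189,466/8⌋ = $23,683 → take DB $34,254. Book value $194,112.
Year 4: DB = ⌊$194,112 × 150%/10⌋ = $29,116; SL = ⌊$155,212/7⌋ = $22,173 → take DB $29,116. Book value $164,996.
Year 5: DB = ⌊$164,996 × 150%/10⌋ = $24,749; SL = ⌊$126,096/6⌋ = $21,016 → take DB $24,749. Book value $140,247.
Accumulated through year 5 = $316,076 − $140,247 = $175,829.

$175,829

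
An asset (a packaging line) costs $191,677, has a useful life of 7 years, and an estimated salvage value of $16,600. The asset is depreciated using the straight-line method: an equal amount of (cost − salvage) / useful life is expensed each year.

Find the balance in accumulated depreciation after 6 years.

$150,066

Depreciable base = $191,677 − $16,600 = $175,077.
Annual expense = $175,077 / 7 = $25,011.
End of year 1: book value $166,666.
End of year 2: book value $141,655.
End of year 3: book value $116,644.
End of year 4: book value $91,633.
End of year 5: book value $66,622.
End of year 6: book value $41,611.
Accumulated through year 6 = $191,677 − $41,611 = $150,066.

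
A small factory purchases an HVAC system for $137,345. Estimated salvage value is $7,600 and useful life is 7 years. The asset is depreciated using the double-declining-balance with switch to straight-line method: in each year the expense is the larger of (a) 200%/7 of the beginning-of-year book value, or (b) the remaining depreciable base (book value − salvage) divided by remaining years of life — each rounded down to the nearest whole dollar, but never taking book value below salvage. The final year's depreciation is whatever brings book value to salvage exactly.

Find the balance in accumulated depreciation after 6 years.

$120,776

Depreciable base = $137,345 − $7,600 = $129,745.
Year 1: DB = ⌊$137,345 × 200%/7⌋ = $39,241; SL = ⌊$129,745/7⌋ = $18,535 → take DB $39,241. Book value $98,104.
Year 2: DB = ⌊$98,104 × 200%/7⌋ = $28,029; SL = ⌊$90,504/6⌋ = $15,084 → take DB $28,029. Book value $70,075.
Year 3: DB = ⌊$70,075 × 200%/7⌋ = $20,021; SL = ⌊$62,475/5⌋ = $12,495 → take DB $20,021. Book value $50,054.
Year 4: DB = ⌊$50,054 × 200%/7⌋ = $14,301; SL = ⌊$42,454/4⌋ = $10,613 → take DB $14,301. Book value $35,753.
Year 5: DB = ⌊$35,753 × 200%/7⌋ = $10,215; SL = ⌊$28,153/3⌋ = $9,384 → take DB $10,215. Book value $25,538.
Year 6: DB = ⌊$25,538 × 200%/7⌋ = $7,296; SL = ⌊$17,938/2⌋ = $8,969 → take SL $8,969. Book value $16,569.
Accumulated through year 6 = $137,345 − $16,569 = $120,776.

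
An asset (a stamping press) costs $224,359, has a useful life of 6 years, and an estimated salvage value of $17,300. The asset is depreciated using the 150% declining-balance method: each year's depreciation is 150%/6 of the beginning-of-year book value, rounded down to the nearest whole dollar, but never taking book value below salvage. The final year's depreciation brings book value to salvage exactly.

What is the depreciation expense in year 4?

Depreciable base = $224,359 − $17,300 = $207,059.
Year 1: ⌊$224,359 × 150%/6⌋ = $56,089. Book value $168,270.
Year 2: ⌊$168,270 × 150%/6⌋ = $42,067. Book value $126,203.
Year 3: ⌊$126,203 × 150%/6⌋ = $31,550. Book value $94,653.
Year 4: ⌊$94,653 × 150%/6⌋ = $23,663. Book value $70,990.

$23,663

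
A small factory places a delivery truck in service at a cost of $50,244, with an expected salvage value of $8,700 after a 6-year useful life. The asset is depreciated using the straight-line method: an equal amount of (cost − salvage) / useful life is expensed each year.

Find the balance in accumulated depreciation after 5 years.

$34,620

Depreciable base = $50,244 − $8,700 = $41,544.
Annual expense = $41,544 / 6 = $6,924.
End of year 1: book value $43,320.
End of year 2: book value $36,396.
End of year 3: book value $29,472.
End of year 4: book value $22,548.
End of year 5: book value $15,624.
Accumulated through year 5 = $50,244 − $15,624 = $34,620.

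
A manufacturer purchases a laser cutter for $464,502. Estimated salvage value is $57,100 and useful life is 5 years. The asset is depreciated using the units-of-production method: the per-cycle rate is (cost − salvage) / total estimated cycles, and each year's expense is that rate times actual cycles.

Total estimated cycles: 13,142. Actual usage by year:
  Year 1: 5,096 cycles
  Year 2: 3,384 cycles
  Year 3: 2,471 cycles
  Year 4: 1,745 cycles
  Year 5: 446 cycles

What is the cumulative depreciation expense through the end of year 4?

Depreciable base = $464,502 − $57,100 = $407,402.
Rate = $407,402 / 13,142 cycles = $31 per cycle.
Year 1: 5,096 × $31 = $157,976. Book value $306,526.
Year 2: 3,384 × $31 = $104,904. Book value $201,622.
Year 3: 2,471 × $31 = $76,601. Book value $125,021.
Year 4: 1,745 × $31 = $54,095. Book value $70,926.
Accumulated through year 4 = $464,502 − $70,926 = $393,576.

$393,576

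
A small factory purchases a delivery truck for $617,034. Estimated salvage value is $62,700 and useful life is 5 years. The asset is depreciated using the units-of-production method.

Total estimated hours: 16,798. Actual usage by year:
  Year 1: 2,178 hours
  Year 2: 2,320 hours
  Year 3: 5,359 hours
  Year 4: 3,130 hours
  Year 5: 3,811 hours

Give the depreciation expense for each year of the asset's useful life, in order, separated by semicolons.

Depreciable base = $617,034 − $62,700 = $554,334.
Rate = $554,334 / 16,798 hours = $33 per hour.
Year 1: 2,178 × $33 = $71,874. Book value $545,160.
Year 2: 2,320 × $33 = $76,560. Book value $468,600.
Year 3: 5,359 × $33 = $176,847. Book value $291,753.
Year 4: 3,130 × $33 = $103,290. Book value $188,463.
Year 5: 3,811 × $33 = $125,763. Book value $62,700.

$71,874; $76,560; $176,847; $103,290; $125,763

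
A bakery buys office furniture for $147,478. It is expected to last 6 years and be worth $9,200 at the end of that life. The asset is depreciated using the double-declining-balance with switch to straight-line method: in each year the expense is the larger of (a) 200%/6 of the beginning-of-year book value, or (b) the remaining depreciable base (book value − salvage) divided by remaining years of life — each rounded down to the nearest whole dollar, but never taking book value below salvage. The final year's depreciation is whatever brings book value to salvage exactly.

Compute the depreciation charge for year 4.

$14,566

Depreciable base = $147,478 − $9,200 = $138,278.
Year 1: DB = ⌊$147,478 × 200%/6⌋ = $49,159; SL = ⌊$138,278/6⌋ = $23,046 → take DB $49,159. Book value $98,319.
Year 2: DB = ⌊$98,319 × 200%/6⌋ = $32,773; SL = ⌊$89,119/5⌋ = $17,823 → take DB $32,773. Book value $65,546.
Year 3: DB = ⌊$65,546 × 200%/6⌋ = $21,848; SL = ⌊$56,346/4⌋ = $14,086 → take DB $21,848. Book value $43,698.
Year 4: DB = ⌊$43,698 × 200%/6⌋ = $14,566; SL = ⌊$34,498/3⌋ = $11,499 → take DB $14,566. Book value $29,132.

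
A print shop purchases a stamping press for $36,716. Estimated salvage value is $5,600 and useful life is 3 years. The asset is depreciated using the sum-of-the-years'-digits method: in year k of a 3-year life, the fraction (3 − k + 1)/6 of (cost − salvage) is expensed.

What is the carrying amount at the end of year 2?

Depreciable base = $36,716 − $5,600 = $31,116.
Sum of the years' digits = 3+2+1 = 6.
Year 1: $31,116 × 3/6 = $15,558. Book value $21,158.
Year 2: $31,116 × 2/6 = $10,372. Book value $10,786.

$10,786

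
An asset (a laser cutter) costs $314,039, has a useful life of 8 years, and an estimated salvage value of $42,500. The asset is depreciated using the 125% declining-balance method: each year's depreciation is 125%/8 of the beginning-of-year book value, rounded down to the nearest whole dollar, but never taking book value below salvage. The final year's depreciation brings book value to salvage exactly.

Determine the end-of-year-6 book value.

$113,312

Depreciable base = $314,039 − $42,500 = $271,539.
Year 1: ⌊$314,039 × 125%/8⌋ = $49,068. Book value $264,971.
Year 2: ⌊$264,971 × 125%/8⌋ = $41,401. Book value $223,570.
Year 3: ⌊$223,570 × 125%/8⌋ = $34,932. Book value $188,638.
Year 4: ⌊$188,638 × 125%/8⌋ = $29,474. Book value $159,164.
Year 5: ⌊$159,164 × 125%/8⌋ = $24,869. Book value $134,295.
Year 6: ⌊$134,295 × 125%/8⌋ = $20,983. Book value $113,312.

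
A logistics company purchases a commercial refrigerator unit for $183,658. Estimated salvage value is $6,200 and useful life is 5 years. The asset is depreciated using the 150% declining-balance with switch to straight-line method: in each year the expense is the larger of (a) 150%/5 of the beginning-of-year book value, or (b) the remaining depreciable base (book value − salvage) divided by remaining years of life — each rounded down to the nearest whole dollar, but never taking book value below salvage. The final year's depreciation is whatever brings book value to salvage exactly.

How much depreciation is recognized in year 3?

Depreciable base = $183,658 − $6,200 = $177,458.
Year 1: DB = ⌊$183,658 × 150%/5⌋ = $55,097; SL = ⌊$177,458/5⌋ = $35,491 → take DB $55,097. Book value $128,561.
Year 2: DB = ⌊$128,561 × 150%/5⌋ = $38,568; SL = ⌊$122,361/4⌋ = $30,590 → take DB $38,568. Book value $89,993.
Year 3: DB = ⌊$89,993 × 150%/5⌋ = $26,997; SL = ⌊$83,793/3⌋ = $27,931 → take SL $27,931. Book value $62,062.

$27,931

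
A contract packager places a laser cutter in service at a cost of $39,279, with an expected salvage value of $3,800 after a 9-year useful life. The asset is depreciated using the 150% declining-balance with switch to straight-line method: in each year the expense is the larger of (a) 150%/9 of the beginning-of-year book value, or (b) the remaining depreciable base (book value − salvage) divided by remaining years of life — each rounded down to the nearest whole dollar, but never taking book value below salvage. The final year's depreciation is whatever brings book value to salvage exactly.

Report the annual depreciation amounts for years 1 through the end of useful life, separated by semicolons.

$6,546; $5,455; $4,546; $3,788; $3,157; $2,996; $2,997; $2,997; $2,997

Depreciable base = $39,279 − $3,800 = $35,479.
Year 1: DB = ⌊$39,279 × 150%/9⌋ = $6,546; SL = ⌊$35,479/9⌋ = $3,942 → take DB $6,546. Book value $32,733.
Year 2: DB = ⌊$32,733 × 150%/9⌋ = $5,455; SL = ⌊$28,933/8⌋ = $3,616 → take DB $5,455. Book value $27,278.
Year 3: DB = ⌊$27,278 × 150%/9⌋ = $4,546; SL = ⌊$23,478/7⌋ = $3,354 → take DB $4,546. Book value $22,732.
Year 4: DB = ⌊$22,732 × 150%/9⌋ = $3,788; SL = ⌊$18,932/6⌋ = $3,155 → take DB $3,788. Book value $18,944.
Year 5: DB = ⌊$18,944 × 150%/9⌋ = $3,157; SL = ⌊$15,144/5⌋ = $3,028 → take DB $3,157. Book value $15,787.
Year 6: DB = ⌊$15,787 × 150%/9⌋ = $2,631; SL = ⌊$11,987/4⌋ = $2,996 → take SL $2,996. Book value $12,791.
Year 7: DB = ⌊$12,791 × 150%/9⌋ = $2,131; SL = ⌊$8,991/3⌋ = $2,997 → take SL $2,997. Book value $9,794.
Year 8: DB = ⌊$9,794 × 150%/9⌋ = $1,632; SL = ⌊$5,994/2⌋ = $2,997 → take SL $2,997. Book value $6,797.
Year 9 (final): $6,797 − $3,800 = $2,997. Book value $3,800.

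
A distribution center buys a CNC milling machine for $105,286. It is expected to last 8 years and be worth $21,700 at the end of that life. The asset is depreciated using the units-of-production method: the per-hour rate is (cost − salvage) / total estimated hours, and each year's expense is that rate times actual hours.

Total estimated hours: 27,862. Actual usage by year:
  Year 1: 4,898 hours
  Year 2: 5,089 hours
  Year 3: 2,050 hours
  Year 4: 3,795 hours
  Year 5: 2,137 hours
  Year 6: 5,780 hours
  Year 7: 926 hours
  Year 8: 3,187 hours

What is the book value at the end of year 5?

Depreciable base = $105,286 − $21,700 = $83,586.
Rate = $83,586 / 27,862 hours = $3 per hour.
Year 1: 4,898 × $3 = $14,694. Book value $90,592.
Year 2: 5,089 × $3 = $15,267. Book value $75,325.
Year 3: 2,050 × $3 = $6,150. Book value $69,175.
Year 4: 3,795 × $3 = $11,385. Book value $57,790.
Year 5: 2,137 × $3 = $6,411. Book value $51,379.

$51,379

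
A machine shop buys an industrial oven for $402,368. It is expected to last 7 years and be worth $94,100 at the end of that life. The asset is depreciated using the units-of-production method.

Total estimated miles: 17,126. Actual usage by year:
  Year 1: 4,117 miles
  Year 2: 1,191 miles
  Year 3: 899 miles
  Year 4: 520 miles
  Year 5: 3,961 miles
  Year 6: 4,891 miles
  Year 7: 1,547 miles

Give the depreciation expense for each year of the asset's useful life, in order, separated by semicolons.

$74,106; $21,438; $16,182; $9,360; $71,298; $88,038; $27,846

Depreciable base = $402,368 − $94,100 = $308,268.
Rate = $308,268 / 17,126 miles = $18 per mile.
Year 1: 4,117 × $18 = $74,106. Book value $328,262.
Year 2: 1,191 × $18 = $21,438. Book value $306,824.
Year 3: 899 × $18 = $16,182. Book value $290,642.
Year 4: 520 × $18 = $9,360. Book value $281,282.
Year 5: 3,961 × $18 = $71,298. Book value $209,984.
Year 6: 4,891 × $18 = $88,038. Book value $121,946.
Year 7: 1,547 × $18 = $27,846. Book value $94,100.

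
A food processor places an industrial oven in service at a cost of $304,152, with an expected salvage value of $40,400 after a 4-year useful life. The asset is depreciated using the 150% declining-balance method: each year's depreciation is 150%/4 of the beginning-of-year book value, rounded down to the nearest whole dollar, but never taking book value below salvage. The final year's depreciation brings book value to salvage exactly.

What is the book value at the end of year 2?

Depreciable base = $304,152 − $40,400 = $263,752.
Year 1: ⌊$304,152 × 150%/4⌋ = $114,057. Book value $190,095.
Year 2: ⌊$190,095 × 150%/4⌋ = $71,285. Book value $118,810.

$118,810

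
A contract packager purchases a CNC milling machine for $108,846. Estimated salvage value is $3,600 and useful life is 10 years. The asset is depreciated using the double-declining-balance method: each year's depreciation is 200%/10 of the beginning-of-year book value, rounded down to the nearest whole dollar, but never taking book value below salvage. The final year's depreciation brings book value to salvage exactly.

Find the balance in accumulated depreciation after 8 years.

Depreciable base = $108,846 − $3,600 = $105,246.
Year 1: ⌊$108,846 × 200%/10⌋ = $21,769. Book value $87,077.
Year 2: ⌊$87,077 × 200%/10⌋ = $17,415. Book value $69,662.
Year 3: ⌊$69,662 × 200%/10⌋ = $13,932. Book value $55,730.
Year 4: ⌊$55,730 × 200%/10⌋ = $11,146. Book value $44,584.
Year 5: ⌊$44,584 × 200%/10⌋ = $8,916. Book value $35,668.
Year 6: ⌊$35,668 × 200%/10⌋ = $7,133. Book value $28,535.
Year 7: ⌊$28,535 × 200%/10⌋ = $5,707. Book value $22,828.
Year 8: ⌊$22,828 × 200%/10⌋ = $4,565. Book value $18,263.
Accumulated through year 8 = $108,846 − $18,263 = $90,583.

$90,583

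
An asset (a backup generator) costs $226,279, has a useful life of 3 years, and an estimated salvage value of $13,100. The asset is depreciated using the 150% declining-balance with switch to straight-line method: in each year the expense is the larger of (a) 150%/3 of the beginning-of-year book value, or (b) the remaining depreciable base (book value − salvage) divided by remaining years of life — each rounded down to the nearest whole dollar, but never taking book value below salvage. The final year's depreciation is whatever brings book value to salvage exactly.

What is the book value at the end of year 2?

Depreciable base = $226,279 − $13,100 = $213,179.
Year 1: DB = ⌊$226,279 × 150%/3⌋ = $113,139; SL = ⌊$213,179/3⌋ = $71,059 → take DB $113,139. Book value $113,140.
Year 2: DB = ⌊$113,140 × 150%/3⌋ = $56,570; SL = ⌊$100,040/2⌋ = $50,020 → take DB $56,570. Book value $56,570.

$56,570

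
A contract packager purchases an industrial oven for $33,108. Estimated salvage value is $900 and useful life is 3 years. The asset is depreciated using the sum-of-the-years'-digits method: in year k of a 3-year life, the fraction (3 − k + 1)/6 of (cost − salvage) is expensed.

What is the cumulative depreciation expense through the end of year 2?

$26,840

Depreciable base = $33,108 − $900 = $32,208.
Sum of the years' digits = 3+2+1 = 6.
Year 1: $32,208 × 3/6 = $16,104. Book value $17,004.
Year 2: $32,208 × 2/6 = $10,736. Book value $6,268.
Accumulated through year 2 = $33,108 − $6,268 = $26,840.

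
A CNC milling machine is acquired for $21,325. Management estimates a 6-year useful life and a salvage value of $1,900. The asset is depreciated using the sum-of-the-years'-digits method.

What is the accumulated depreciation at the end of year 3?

$13,875

Depreciable base = $21,325 − $1,900 = $19,425.
Sum of the years' digits = 6+5+4+3+2+1 = 21.
Year 1: $19,425 × 6/21 = $5,550. Book value $15,775.
Year 2: $19,425 × 5/21 = $4,625. Book value $11,150.
Year 3: $19,425 × 4/21 = $3,700. Book value $7,450.
Accumulated through year 3 = $21,325 − $7,450 = $13,875.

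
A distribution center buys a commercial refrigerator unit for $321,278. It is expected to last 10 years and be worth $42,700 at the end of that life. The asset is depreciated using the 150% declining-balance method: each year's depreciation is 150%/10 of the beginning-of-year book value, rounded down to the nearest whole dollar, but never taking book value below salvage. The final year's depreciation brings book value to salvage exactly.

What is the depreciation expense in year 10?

Depreciable base = $321,278 − $42,700 = $278,578.
Year 1: ⌊$321,278 × 150%/10⌋ = $48,191. Book value $273,087.
Year 2: ⌊$273,087 × 150%/10⌋ = $40,963. Book value $232,124.
Year 3: ⌊$232,124 × 150%/10⌋ = $34,818. Book value $197,306.
Year 4: ⌊$197,306 × 150%/10⌋ = $29,595. Book value $167,711.
Year 5: ⌊$167,711 × 150%/10⌋ = $25,156. Book value $142,555.
Year 6: ⌊$142,555 × 150%/10⌋ = $21,383. Book value $121,172.
Year 7: ⌊$121,172 × 150%/10⌋ = $18,175. Book value $102,997.
Year 8: ⌊$102,997 × 150%/10⌋ = $15,449. Book value $87,548.
Year 9: ⌊$87,548 × 150%/10⌋ = $13,132. Book value $74,416.
Year 10 (final): $74,416 − $42,700 = $31,716. Book value $42,700.

$31,716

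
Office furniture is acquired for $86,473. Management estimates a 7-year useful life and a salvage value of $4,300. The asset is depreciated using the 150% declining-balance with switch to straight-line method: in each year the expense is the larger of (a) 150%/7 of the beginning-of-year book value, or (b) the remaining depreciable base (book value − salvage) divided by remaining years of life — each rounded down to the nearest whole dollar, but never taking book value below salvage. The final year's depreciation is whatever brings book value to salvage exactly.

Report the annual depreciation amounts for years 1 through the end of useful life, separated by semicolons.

$18,529; $14,559; $11,439; $9,411; $9,411; $9,412; $9,412

Depreciable base = $86,473 − $4,300 = $82,173.
Year 1: DB = ⌊$86,473 × 150%/7⌋ = $18,529; SL = ⌊$82,173/7⌋ = $11,739 → take DB $18,529. Book value $67,944.
Year 2: DB = ⌊$67,944 × 150%/7⌋ = $14,559; SL = ⌊$63,644/6⌋ = $10,607 → take DB $14,559. Book value $53,385.
Year 3: DB = ⌊$53,385 × 150%/7⌋ = $11,439; SL = ⌊$49,085/5⌋ = $9,817 → take DB $11,439. Book value $41,946.
Year 4: DB = ⌊$41,946 × 150%/7⌋ = $8,988; SL = ⌊$37,646/4⌋ = $9,411 → take SL $9,411. Book value $32,535.
Year 5: DB = ⌊$32,535 × 150%/7⌋ = $6,971; SL = ⌊$28,235/3⌋ = $9,411 → take SL $9,411. Book value $23,124.
Year 6: DB = ⌊$23,124 × 150%/7⌋ = $4,955; SL = ⌊$18,824/2⌋ = $9,412 → take SL $9,412. Book value $13,712.
Year 7 (final): $13,712 − $4,300 = $9,412. Book value $4,300.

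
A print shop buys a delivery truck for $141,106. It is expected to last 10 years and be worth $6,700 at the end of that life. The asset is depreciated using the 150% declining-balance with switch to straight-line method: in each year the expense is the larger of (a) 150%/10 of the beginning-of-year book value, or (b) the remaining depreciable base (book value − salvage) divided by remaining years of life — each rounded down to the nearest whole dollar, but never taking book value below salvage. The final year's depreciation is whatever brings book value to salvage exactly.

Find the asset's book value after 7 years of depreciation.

Depreciable base = $141,106 − $6,700 = $134,406.
Year 1: DB = ⌊$141,106 × 150%/10⌋ = $21,165; SL = ⌊$134,406/10⌋ = $13,440 → take DB $21,165. Book value $119,941.
Year 2: DB = ⌊$119,941 × 150%/10⌋ = $17,991; SL = ⌊$113,241/9⌋ = $12,582 → take DB $17,991. Book value $101,950.
Year 3: DB = ⌊$101,950 × 150%/10⌋ = $15,292; SL = ⌊$95,250/8⌋ = $11,906 → take DB $15,292. Book value $86,658.
Year 4: DB = ⌊$86,658 × 150%/10⌋ = $12,998; SL = ⌊$79,958/7⌋ = $11,422 → take DB $12,998. Book value $73,660.
Year 5: DB = ⌊$73,660 × 150%/10⌋ = $11,049; SL = ⌊$66,960/6⌋ = $11,160 → take SL $11,160. Book value $62,500.
Year 6: DB = ⌊$62,500 × 150%/10⌋ = $9,375; SL = ⌊$55,800/5⌋ = $11,160 → take SL $11,160. Book value $51,340.
Year 7: DB = ⌊$51,340 × 150%/10⌋ = $7,701; SL = ⌊$44,640/4⌋ = $11,160 → take SL $11,160. Book value $40,180.

$40,180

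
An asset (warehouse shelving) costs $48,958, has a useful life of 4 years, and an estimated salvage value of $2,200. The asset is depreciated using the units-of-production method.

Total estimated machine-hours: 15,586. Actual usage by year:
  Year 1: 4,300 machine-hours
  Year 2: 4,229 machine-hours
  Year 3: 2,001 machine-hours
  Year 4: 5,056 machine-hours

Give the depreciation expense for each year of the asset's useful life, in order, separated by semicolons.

$12,900; $12,687; $6,003; $15,168

Depreciable base = $48,958 − $2,200 = $46,758.
Rate = $46,758 / 15,586 machine-hours = $3 per machine-hour.
Year 1: 4,300 × $3 = $12,900. Book value $36,058.
Year 2: 4,229 × $3 = $12,687. Book value $23,371.
Year 3: 2,001 × $3 = $6,003. Book value $17,368.
Year 4: 5,056 × $3 = $15,168. Book value $2,200.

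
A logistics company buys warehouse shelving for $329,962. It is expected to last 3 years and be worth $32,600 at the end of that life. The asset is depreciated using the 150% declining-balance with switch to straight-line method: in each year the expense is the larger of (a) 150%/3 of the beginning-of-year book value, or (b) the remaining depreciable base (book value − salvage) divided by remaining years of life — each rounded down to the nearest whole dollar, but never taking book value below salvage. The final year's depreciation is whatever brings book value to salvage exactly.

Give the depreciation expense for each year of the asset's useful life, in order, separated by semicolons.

Depreciable base = $329,962 − $32,600 = $297,362.
Year 1: DB = ⌊$329,962 × 150%/3⌋ = $164,981; SL = ⌊$297,362/3⌋ = $99,120 → take DB $164,981. Book value $164,981.
Year 2: DB = ⌊$164,981 × 150%/3⌋ = $82,490; SL = ⌊$132,381/2⌋ = $66,190 → take DB $82,490. Book value $82,491.
Year 3 (final): $82,491 − $32,600 = $49,891. Book value $32,600.

$164,981; $82,490; $49,891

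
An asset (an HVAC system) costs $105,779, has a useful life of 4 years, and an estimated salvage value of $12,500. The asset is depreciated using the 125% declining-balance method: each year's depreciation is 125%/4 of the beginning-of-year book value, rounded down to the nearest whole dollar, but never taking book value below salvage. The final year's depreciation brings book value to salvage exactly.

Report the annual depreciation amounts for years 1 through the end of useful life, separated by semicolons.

Depreciable base = $105,779 − $12,500 = $93,279.
Year 1: ⌊$105,779 × 125%/4⌋ = $33,055. Book value $72,724.
Year 2: ⌊$72,724 × 125%/4⌋ = $22,726. Book value $49,998.
Year 3: ⌊$49,998 × 125%/4⌋ = $15,624. Book value $34,374.
Year 4 (final): $34,374 − $12,500 = $21,874. Book value $12,500.

$33,055; $22,726; $15,624; $21,874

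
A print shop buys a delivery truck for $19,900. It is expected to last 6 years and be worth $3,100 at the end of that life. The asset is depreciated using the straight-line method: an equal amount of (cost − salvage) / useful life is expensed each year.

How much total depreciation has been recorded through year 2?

$5,600

Depreciable base = $19,900 − $3,100 = $16,800.
Annual expense = $16,800 / 6 = $2,800.
End of year 1: book value $17,100.
End of year 2: book value $14,300.
Accumulated through year 2 = $19,900 − $14,300 = $5,600.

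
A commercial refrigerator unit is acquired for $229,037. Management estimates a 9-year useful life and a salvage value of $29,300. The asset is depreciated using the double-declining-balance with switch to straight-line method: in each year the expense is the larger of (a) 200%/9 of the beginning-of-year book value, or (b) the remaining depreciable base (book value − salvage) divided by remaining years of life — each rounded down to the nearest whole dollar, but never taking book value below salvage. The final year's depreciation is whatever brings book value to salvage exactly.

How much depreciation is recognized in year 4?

$23,947

Depreciable base = $229,037 − $29,300 = $199,737.
Year 1: DB = ⌊$229,037 × 200%/9⌋ = $50,897; SL = ⌊$199,737/9⌋ = $22,193 → take DB $50,897. Book value $178,140.
Year 2: DB = ⌊$178,140 × 200%/9⌋ = $39,586; SL = ⌊$148,840/8⌋ = $18,605 → take DB $39,586. Book value $138,554.
Year 3: DB = ⌊$138,554 × 200%/9⌋ = $30,789; SL = ⌊$109,254/7⌋ = $15,607 → take DB $30,789. Book value $107,765.
Year 4: DB = ⌊$107,765 × 200%/9⌋ = $23,947; SL = ⌊$78,465/6⌋ = $13,077 → take DB $23,947. Book value $83,818.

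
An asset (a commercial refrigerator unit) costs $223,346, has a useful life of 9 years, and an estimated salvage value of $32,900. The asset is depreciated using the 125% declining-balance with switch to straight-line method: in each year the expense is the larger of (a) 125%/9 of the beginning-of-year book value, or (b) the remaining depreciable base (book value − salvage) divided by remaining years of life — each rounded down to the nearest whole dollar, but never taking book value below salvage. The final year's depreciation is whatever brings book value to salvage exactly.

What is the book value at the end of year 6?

Depreciable base = $223,346 − $32,900 = $190,446.
Year 1: DB = ⌊$223,346 × 125%/9⌋ = $31,020; SL = ⌊$190,446/9⌋ = $21,160 → take DB $31,020. Book value $192,326.
Year 2: DB = ⌊$192,326 × 125%/9⌋ = $26,711; SL = ⌊$159,426/8⌋ = $19,928 → take DB $26,711. Book value $165,615.
Year 3: DB = ⌊$165,615 × 125%/9⌋ = $23,002; SL = ⌊$132,715/7⌋ = $18,959 → take DB $23,002. Book value $142,613.
Year 4: DB = ⌊$142,613 × 125%/9⌋ = $19,807; SL = ⌊$109,713/6⌋ = $18,285 → take DB $19,807. Book value $122,806.
Year 5: DB = ⌊$122,806 × 125%/9⌋ = $17,056; SL = ⌊$89,906/5⌋ = $17,981 → take SL $17,981. Book value $104,825.
Year 6: DB = ⌊$104,825 × 125%/9⌋ = $14,559; SL = ⌊$71,925/4⌋ = $17,981 → take SL $17,981. Book value $86,844.

$86,844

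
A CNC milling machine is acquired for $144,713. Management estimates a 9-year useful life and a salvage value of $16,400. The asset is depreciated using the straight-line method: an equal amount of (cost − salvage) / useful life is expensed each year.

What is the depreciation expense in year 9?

$14,257

Depreciable base = $144,713 − $16,400 = $128,313.
Annual expense = $128,313 / 9 = $14,257.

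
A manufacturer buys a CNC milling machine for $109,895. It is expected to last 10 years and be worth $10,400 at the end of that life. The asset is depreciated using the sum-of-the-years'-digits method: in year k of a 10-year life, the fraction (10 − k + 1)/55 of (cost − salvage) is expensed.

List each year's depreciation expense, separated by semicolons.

$18,090; $16,281; $14,472; $12,663; $10,854; $9,045; $7,236; $5,427; $3,618; $1,809

Depreciable base = $109,895 − $10,400 = $99,495.
Sum of the years' digits = 10+9+8+7+6+5+4+3+2+1 = 55.
Year 1: $99,495 × 10/55 = $18,090. Book value $91,805.
Year 2: $99,495 × 9/55 = $16,281. Book value $75,524.
Year 3: $99,495 × 8/55 = $14,472. Book value $61,052.
Year 4: $99,495 × 7/55 = $12,663. Book value $48,389.
Year 5: $99,495 × 6/55 = $10,854. Book value $37,535.
Year 6: $99,495 × 5/55 = $9,045. Book value $28,490.
Year 7: $99,495 × 4/55 = $7,236. Book value $21,254.
Year 8: $99,495 × 3/55 = $5,427. Book value $15,827.
Year 9: $99,495 × 2/55 = $3,618. Book value $12,209.
Year 10: $99,495 × 1/55 = $1,809. Book value $10,400.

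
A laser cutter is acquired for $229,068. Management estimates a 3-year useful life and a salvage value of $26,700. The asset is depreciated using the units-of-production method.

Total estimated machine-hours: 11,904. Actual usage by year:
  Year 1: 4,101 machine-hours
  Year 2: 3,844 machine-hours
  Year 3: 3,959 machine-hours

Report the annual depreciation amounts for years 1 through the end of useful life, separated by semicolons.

Depreciable base = $229,068 − $26,700 = $202,368.
Rate = $202,368 / 11,904 machine-hours = $17 per machine-hour.
Year 1: 4,101 × $17 = $69,717. Book value $159,351.
Year 2: 3,844 × $17 = $65,348. Book value $94,003.
Year 3: 3,959 × $17 = $67,303. Book value $26,700.

$69,717; $65,348; $67,303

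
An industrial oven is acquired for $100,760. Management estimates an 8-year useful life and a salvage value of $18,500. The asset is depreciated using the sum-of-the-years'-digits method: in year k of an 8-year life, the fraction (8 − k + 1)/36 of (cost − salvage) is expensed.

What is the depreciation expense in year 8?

Depreciable base = $100,760 − $18,500 = $82,260.
Sum of the years' digits = 8+7+6+5+4+3+2+1 = 36.
Year 1: $82,260 × 8/36 = $18,280. Book value $82,480.
Year 2: $82,260 × 7/36 = $15,995. Book value $66,485.
Year 3: $82,260 × 6/36 = $13,710. Book value $52,775.
Year 4: $82,260 × 5/36 = $11,425. Book value $41,350.
Year 5: $82,260 × 4/36 = $9,140. Book value $32,210.
Year 6: $82,260 × 3/36 = $6,855. Book value $25,355.
Year 7: $82,260 × 2/36 = $4,570. Book value $20,785.
Year 8: $82,260 × 1/36 = $2,285. Book value $18,500.

$2,285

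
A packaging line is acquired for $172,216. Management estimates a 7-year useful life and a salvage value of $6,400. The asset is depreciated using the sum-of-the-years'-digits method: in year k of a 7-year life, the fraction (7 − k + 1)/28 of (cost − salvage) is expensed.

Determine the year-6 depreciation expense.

$11,844

Depreciable base = $172,216 − $6,400 = $165,816.
Sum of the years' digits = 7+6+5+4+3+2+1 = 28.
Year 1: $165,816 × 7/28 = $41,454. Book value $130,762.
Year 2: $165,816 × 6/28 = $35,532. Book value $95,230.
Year 3: $165,816 × 5/28 = $29,610. Book value $65,620.
Year 4: $165,816 × 4/28 = $23,688. Book value $41,932.
Year 5: $165,816 × 3/28 = $17,766. Book value $24,166.
Year 6: $165,816 × 2/28 = $11,844. Book value $12,322.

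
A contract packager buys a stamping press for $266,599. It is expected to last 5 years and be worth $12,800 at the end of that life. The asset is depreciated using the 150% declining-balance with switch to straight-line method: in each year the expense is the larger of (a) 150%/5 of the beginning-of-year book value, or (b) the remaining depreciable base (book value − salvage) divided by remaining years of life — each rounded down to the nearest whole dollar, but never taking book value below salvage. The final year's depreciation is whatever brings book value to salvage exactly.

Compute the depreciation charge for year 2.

$55,986

Depreciable base = $266,599 − $12,800 = $253,799.
Year 1: DB = ⌊$266,599 × 150%/5⌋ = $79,979; SL = ⌊$253,799/5⌋ = $50,759 → take DB $79,979. Book value $186,620.
Year 2: DB = ⌊$186,620 × 150%/5⌋ = $55,986; SL = ⌊$173,820/4⌋ = $43,455 → take DB $55,986. Book value $130,634.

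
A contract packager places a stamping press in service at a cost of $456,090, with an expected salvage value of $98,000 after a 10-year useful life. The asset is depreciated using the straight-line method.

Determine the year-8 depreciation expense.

Depreciable base = $456,090 − $98,000 = $358,090.
Annual expense = $358,090 / 10 = $35,809.

$35,809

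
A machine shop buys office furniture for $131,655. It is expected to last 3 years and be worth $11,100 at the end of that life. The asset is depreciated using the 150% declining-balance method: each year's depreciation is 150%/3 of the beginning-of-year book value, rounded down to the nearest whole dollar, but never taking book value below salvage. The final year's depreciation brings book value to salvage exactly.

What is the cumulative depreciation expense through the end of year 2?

Depreciable base = $131,655 − $11,100 = $120,555.
Year 1: ⌊$131,655 × 150%/3⌋ = $65,827. Book value $65,828.
Year 2: ⌊$65,828 × 150%/3⌋ = $32,914. Book value $32,914.
Accumulated through year 2 = $131,655 − $32,914 = $98,741.

$98,741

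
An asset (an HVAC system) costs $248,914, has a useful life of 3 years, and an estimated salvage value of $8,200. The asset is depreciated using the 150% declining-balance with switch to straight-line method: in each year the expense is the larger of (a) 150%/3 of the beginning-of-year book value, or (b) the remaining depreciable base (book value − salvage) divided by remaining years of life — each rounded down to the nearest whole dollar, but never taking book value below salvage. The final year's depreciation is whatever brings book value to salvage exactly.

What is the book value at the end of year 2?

$62,229

Depreciable base = $248,914 − $8,200 = $240,714.
Year 1: DB = ⌊$248,914 × 150%/3⌋ = $124,457; SL = ⌊$240,714/3⌋ = $80,238 → take DB $124,457. Book value $124,457.
Year 2: DB = ⌊$124,457 × 150%/3⌋ = $62,228; SL = ⌊$116,257/2⌋ = $58,128 → take DB $62,228. Book value $62,229.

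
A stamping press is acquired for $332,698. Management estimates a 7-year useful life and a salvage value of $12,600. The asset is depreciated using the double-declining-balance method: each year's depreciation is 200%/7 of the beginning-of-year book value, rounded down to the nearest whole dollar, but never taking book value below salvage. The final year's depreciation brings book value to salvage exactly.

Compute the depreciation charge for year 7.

$31,587

Depreciable base = $332,698 − $12,600 = $320,098.
Year 1: ⌊$332,698 × 200%/7⌋ = $95,056. Book value $237,642.
Year 2: ⌊$237,642 × 200%/7⌋ = $67,897. Book value $169,745.
Year 3: ⌊$169,745 × 200%/7⌋ = $48,498. Book value $121,247.
Year 4: ⌊$121,247 × 200%/7⌋ = $34,642. Book value $86,605.
Year 5: ⌊$86,605 × 200%/7⌋ = $24,744. Book value $61,861.
Year 6: ⌊$61,861 × 200%/7⌋ = $17,674. Book value $44,187.
Year 7 (final): $44,187 − $12,600 = $31,587. Book value $12,600.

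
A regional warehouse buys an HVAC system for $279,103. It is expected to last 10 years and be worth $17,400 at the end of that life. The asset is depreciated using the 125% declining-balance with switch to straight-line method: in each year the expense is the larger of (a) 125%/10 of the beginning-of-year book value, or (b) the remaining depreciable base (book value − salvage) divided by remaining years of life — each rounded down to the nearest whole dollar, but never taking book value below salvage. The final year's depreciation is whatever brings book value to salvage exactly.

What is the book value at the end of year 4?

$162,753

Depreciable base = $279,103 − $17,400 = $261,703.
Year 1: DB = ⌊$279,103 × 125%/10⌋ = $34,887; SL = ⌊$261,703/10⌋ = $26,170 → take DB $34,887. Book value $244,216.
Year 2: DB = ⌊$244,216 × 125%/10⌋ = $30,527; SL = ⌊$226,816/9⌋ = $25,201 → take DB $30,527. Book value $213,689.
Year 3: DB = ⌊$213,689 × 125%/10⌋ = $26,711; SL = ⌊$196,289/8⌋ = $24,536 → take DB $26,711. Book value $186,978.
Year 4: DB = ⌊$186,978 × 125%/10⌋ = $23,372; SL = ⌊$169,578/7⌋ = $24,225 → take SL $24,225. Book value $162,753.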